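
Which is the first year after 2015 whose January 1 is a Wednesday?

Jan 1 advances by 2 weekdays after a leap year and by 1 after a common year.
2015: Jan 1 is Thursday.
2016: Friday (leap)
2017: Sunday
2018: Monday
2019: Tuesday
2020: Wednesday (leap)
2020 begins on a Wednesday

2020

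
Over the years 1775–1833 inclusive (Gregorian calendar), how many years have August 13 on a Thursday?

8

Track August 13's weekday year by year (advancing +1, or +2 across a Feb 29):
  1775: Sun  1776: Tue (+2)  1777: Wed (+1)  1778: Thu (+1) ✓  1779: Fri (+1)
  1780: Sun (+2)  1781: Mon (+1)  1782: Tue (+1)  1783: Wed (+1)  1784: Fri (+2)
  1785: Sat (+1)  1786: Sun (+1)  1787: Mon (+1)  1788: Wed (+2)  … (31 more years) …
  1820: Sun (+2)  1821: Mon (+1)  1822: Tue (+1)  1823: Wed (+1)  1824: Fri (+2)
  1825: Sat (+1)  1826: Sun (+1)  1827: Mon (+1)  1828: Wed (+2)  1829: Thu (+1) ✓
  1830: Fri (+1)  1831: Sat (+1)  1832: Mon (+2)  1833: Tue (+1)
Thursday years: 1778, 1789, 1795, 1801, 1807, 1812, 1818, 1829 — 8 in total.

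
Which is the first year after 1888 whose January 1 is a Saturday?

1898

Jan 1 advances by 2 weekdays after a leap year and by 1 after a common year.
1888: Jan 1 is Sunday (leap).
1889: Tuesday
1890: Wednesday
1891: Thursday
1892: Friday (leap)
1893: Sunday
1894: Monday
1895: Tuesday
1896: Wednesday (leap)
1897: Friday
1898: Saturday
1898 begins on a Saturday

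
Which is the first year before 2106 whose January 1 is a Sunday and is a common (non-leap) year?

Jan 1 advances by 2 weekdays after a leap year and by 1 after a common year.
2106: Jan 1 is Friday.
2105: Thursday
2104: Tuesday (leap)
2103: Monday
2102: Sunday
2102 begins on a Sunday and is a common year.

2102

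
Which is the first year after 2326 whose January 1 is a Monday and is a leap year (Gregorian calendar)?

Jan 1 advances by 2 weekdays after a leap year and by 1 after a common year.
2326: Jan 1 is Friday.
2327: Saturday
2328: Sunday (leap)
2329: Tuesday
2330: Wednesday
2331: Thursday
2332: Friday (leap)
2333: Sunday
2334: Monday
2335: Tuesday
2336: Wednesday (leap)
2337: Friday
2338: Saturday
2339: Sunday
2340: Monday (leap)
2340 begins on a Monday and is a leap year.

2340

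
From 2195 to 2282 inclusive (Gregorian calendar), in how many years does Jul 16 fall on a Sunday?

13

Track Jul 16's weekday year by year (advancing +1, or +2 across a Feb 29):
  2195: Thu  2196: Sat (+2)  2197: Sun (+1) ✓  2198: Mon (+1)  2199: Tue (+1)
  2200: Wed (+1)  2201: Thu (+1)  2202: Fri (+1)  2203: Sat (+1)  2204: Mon (+2)
  2205: Tue (+1)  2206: Wed (+1)  2207: Thu (+1)  2208: Sat (+2)  … (60 more years) …
  2269: Fri (+1)  2270: Sat (+1)  2271: Sun (+1) ✓  2272: Tue (+2)  2273: Wed (+1)
  2274: Thu (+1)  2275: Fri (+1)  2276: Sun (+2) ✓  2277: Mon (+1)  2278: Tue (+1)
  2279: Wed (+1)  2280: Fri (+2)  2281: Sat (+1)  2282: Sun (+1) ✓
Sunday years: 2197, 2209, 2215, 2220, 2226, 2237, 2243, 2248, 2254, 2265, 2271, 2276, 2282 — 13 in total.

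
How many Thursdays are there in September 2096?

September 2096 has 30 days and begins on Saturday.
The first Thursday is September 6.
Thursdays fall on 6, 13, 20, 27 — that's 4.

4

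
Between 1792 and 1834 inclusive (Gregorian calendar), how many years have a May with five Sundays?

May has 31 days; it has five Sundays when Sunday falls among the first (month-length − 28) days — i.e. when May 1 is one of Sunday/Saturday/Friday.
May 1 by year: 1792:Tue 1793:Wed 1794:Thu 1795:Fri✓ 1796:Sun✓ 1797:Mon 1798:Tue 1799:Wed 1800:Thu 1801:Fri✓ 1802:Sat✓ 1803:Sun✓ 1804:Tue 1805:Wed 1806:Thu …(13 more)… 1820:Mon 1821:Tue 1822:Wed 1823:Thu 1824:Sat✓ 1825:Sun✓ 1826:Mon 1827:Tue 1828:Thu 1829:Fri✓ 1830:Sat✓ 1831:Sun✓ 1832:Tue 1833:Wed 1834:Thu
Years with five Sundays: 1795, 1796, 1801, 1802, 1803, 1807, 1808, 1812, 1813, 1814, 1818, 1819, 1824, 1825, 1829, 1830, 1831 → 17.

17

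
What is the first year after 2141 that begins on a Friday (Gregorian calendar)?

2145

Jan 1 advances by 2 weekdays after a leap year and by 1 after a common year.
2141: Jan 1 is Sunday.
2142: Monday
2143: Tuesday
2144: Wednesday (leap)
2145: Friday
2145 begins on a Friday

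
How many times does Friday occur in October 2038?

October 2038 has 31 days and begins on Friday.
The first Friday is October 1.
Fridays fall on 1, 8, 15, 22, 29 — that's 5.

5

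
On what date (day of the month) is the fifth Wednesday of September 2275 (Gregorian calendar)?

29

September 1, 2275 is a Wednesday, so the first Wednesday is the 1st.
The fifth Wednesday is 1 + 28 = 29.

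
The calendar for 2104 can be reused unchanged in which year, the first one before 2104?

Two years share a calendar iff Jan 1 falls on the same weekday and both are leap or both are common. 2104: Jan 1 is Tuesday, leap year.
2103: Jan 1 Monday, common
2102: Jan 1 Sunday, common
2101: Jan 1 Saturday, common
2100: Jan 1 Friday, common
2099: Jan 1 Thursday, common
2098: Jan 1 Wednesday, common
2097: Jan 1 Tuesday, common
2096: Jan 1 Sunday, leap
2095: Jan 1 Saturday, common
2094: Jan 1 Friday, common
2093: Jan 1 Thursday, common
2092: Jan 1 Tuesday, leap
2092 matches on both conditions.

2092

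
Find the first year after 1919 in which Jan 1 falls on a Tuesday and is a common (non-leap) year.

Jan 1 advances by 2 weekdays after a leap year and by 1 after a common year.
1919: Jan 1 is Wednesday.
1920: Thursday (leap)
1921: Saturday
1922: Sunday
1923: Monday
1924: Tuesday (leap)
1925: Thursday
1926: Friday
1927: Saturday
1928: Sunday (leap)
1929: Tuesday
1929 begins on a Tuesday and is a common year.

1929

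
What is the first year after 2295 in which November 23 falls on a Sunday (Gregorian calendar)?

From one year to the next, a fixed date's weekday advances by 1, or by 2 when a Feb 29 lies between the two dates.
2295: November 23 is Saturday.
2296: Monday (+2)
2297: Tuesday (+1)
2298: Wednesday (+1)
2299: Thursday (+1)
2300: Friday (+1)
2301: Saturday (+1)
2302: Sunday (+1)
November 23 falls on a Sunday in 2302.

2302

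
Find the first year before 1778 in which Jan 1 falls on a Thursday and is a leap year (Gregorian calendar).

1756

Jan 1 advances by 2 weekdays after a leap year and by 1 after a common year.
1778: Jan 1 is Thursday.
1777: Wednesday
1776: Monday (leap)
1775: Sunday
1774: Saturday
1773: Friday
1772: Wednesday (leap)
1771: Tuesday
1770: Monday
1769: Sunday
1768: Friday (leap)
1767: Thursday
1766: Wednesday
1765: Tuesday
1764: Sunday (leap)
1763: Saturday
1762: Friday
1761: Thursday
1760: Tuesday (leap)
1759: Monday
1758: Sunday
1757: Saturday
1756: Thursday (leap)
1756 begins on a Thursday and is a leap year.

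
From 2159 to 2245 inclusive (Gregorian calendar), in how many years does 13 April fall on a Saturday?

Track 13 April's weekday year by year (advancing +1, or +2 across a Feb 29):
  2159: Fri  2160: Sun (+2)  2161: Mon (+1)  2162: Tue (+1)  2163: Wed (+1)
  2164: Fri (+2)  2165: Sat (+1) ✓  2166: Sun (+1)  2167: Mon (+1)  2168: Wed (+2)
  2169: Thu (+1)  2170: Fri (+1)  2171: Sat (+1) ✓  2172: Mon (+2)  … (59 more years) …
  2232: Fri (+2)  2233: Sat (+1) ✓  2234: Sun (+1)  2235: Mon (+1)  2236: Wed (+2)
  2237: Thu (+1)  2238: Fri (+1)  2239: Sat (+1) ✓  2240: Mon (+2)  2241: Tue (+1)
  2242: Wed (+1)  2243: Thu (+1)  2244: Sat (+2) ✓  2245: Sun (+1)
Saturday years: 2165, 2171, 2176, 2182, 2193, 2199, 2205, 2211, 2216, 2222, 2233, 2239, 2244 — 13 in total.

13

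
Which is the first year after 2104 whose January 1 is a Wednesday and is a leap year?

2116

Jan 1 advances by 2 weekdays after a leap year and by 1 after a common year.
2104: Jan 1 is Tuesday (leap).
2105: Thursday
2106: Friday
2107: Saturday
2108: Sunday (leap)
2109: Tuesday
2110: Wednesday
2111: Thursday
2112: Friday (leap)
2113: Sunday
2114: Monday
2115: Tuesday
2116: Wednesday (leap)
2116 begins on a Wednesday and is a leap year.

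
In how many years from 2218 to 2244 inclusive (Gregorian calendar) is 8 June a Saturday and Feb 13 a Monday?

0

Check each year's weekday for 8 June and Feb 13:
  2218: Mon/Fri  2219: Tue/Sat  2220: Thu/Sun  2221: Fri/Tue  2222: Sat/Wed  2223: Sun/Thu  2224: Tue/Fri  2225: Wed/Sun  2226: Thu/Mon  2227: Fri/Tue  2228: Sun/Wed  2229: Mon/Fri  2230: Tue/Sat  2231: Wed/Sun  2232: Fri/Mon  2233: Sat/Wed  2234: Sun/Thu  2235: Mon/Fri  2236: Wed/Sat  2237: Thu/Mon  2238: Fri/Tue  2239: Sat/Wed  2240: Mon/Thu  2241: Tue/Sat  2242: Wed/Sun  2243: Thu/Mon  2244: Sat/Tue
Both conditions hold in: no year — 0.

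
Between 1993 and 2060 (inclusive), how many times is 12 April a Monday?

Track 12 April's weekday year by year (advancing +1, or +2 across a Feb 29):
  1993: Mon ✓  1994: Tue (+1)  1995: Wed (+1)  1996: Fri (+2)  1997: Sat (+1)
  1998: Sun (+1)  1999: Mon (+1) ✓  2000: Wed (+2)  2001: Thu (+1)  2002: Fri (+1)
  2003: Sat (+1)  2004: Mon (+2) ✓  2005: Tue (+1)  2006: Wed (+1)  … (40 more years) …
  2047: Fri (+1)  2048: Sun (+2)  2049: Mon (+1) ✓  2050: Tue (+1)  2051: Wed (+1)
  2052: Fri (+2)  2053: Sat (+1)  2054: Sun (+1)  2055: Mon (+1) ✓  2056: Wed (+2)
  2057: Thu (+1)  2058: Fri (+1)  2059: Sat (+1)  2060: Mon (+2) ✓
Monday years: 1993, 1999, 2004, 2010, 2021, 2027, 2032, 2038, 2049, 2055, 2060 — 11 in total.

11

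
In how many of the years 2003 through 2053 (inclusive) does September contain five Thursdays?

15

September has 30 days; it has five Thursdays when Thursday falls among the first (month-length − 28) days — i.e. when September 1 is one of Thursday/Wednesday.
September 1 by year: 2003:Mon 2004:Wed✓ 2005:Thu✓ 2006:Fri 2007:Sat 2008:Mon 2009:Tue 2010:Wed✓ 2011:Thu✓ 2012:Sat 2013:Sun 2014:Mon 2015:Tue 2016:Thu✓ 2017:Fri …(21 more)… 2039:Thu✓ 2040:Sat 2041:Sun 2042:Mon 2043:Tue 2044:Thu✓ 2045:Fri 2046:Sat 2047:Sun 2048:Tue 2049:Wed✓ 2050:Thu✓ 2051:Fri 2052:Sun 2053:Mon
Years with five Thursdays: 2004, 2005, 2010, 2011, 2016, 2021, 2022, 2027, 2032, 2033, 2038, 2039, 2044, 2049, 2050 → 15.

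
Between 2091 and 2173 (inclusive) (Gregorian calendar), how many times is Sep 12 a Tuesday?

Track Sep 12's weekday year by year (advancing +1, or +2 across a Feb 29):
  2091: Wed  2092: Fri (+2)  2093: Sat (+1)  2094: Sun (+1)  2095: Mon (+1)
  2096: Wed (+2)  2097: Thu (+1)  2098: Fri (+1)  2099: Sat (+1)  2100: Sun (+1)
  2101: Mon (+1)  2102: Tue (+1) ✓  2103: Wed (+1)  2104: Fri (+2)  … (55 more years) …
  2160: Fri (+2)  2161: Sat (+1)  2162: Sun (+1)  2163: Mon (+1)  2164: Wed (+2)
  2165: Thu (+1)  2166: Fri (+1)  2167: Sat (+1)  2168: Mon (+2)  2169: Tue (+1) ✓
  2170: Wed (+1)  2171: Thu (+1)  2172: Sat (+2)  2173: Sun (+1)
Tuesday years: 2102, 2113, 2119, 2124, 2130, 2141, 2147, 2152, 2158, 2169 — 10 in total.

10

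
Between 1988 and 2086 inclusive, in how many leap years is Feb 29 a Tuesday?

Leap years in 1988–2086: 25 of them.
Feb 29 weekday advances by 5 (mod 7) from one leap year to the next four years later (or differs when a century non-leap intervenes).
Leap-day weekdays: 1988:Mon 1992:Sat 1996:Thu 2000:Tue✓ 2004:Sun 2008:Fri 2012:Wed 2016:Mon 2020:Sat 2024:Thu 2028:Tue✓ 2032:Sun 2036:Fri 2040:Wed 2044:Mon 2048:Sat 2052:Thu 2056:Tue✓ 2060:Sun 2064:Fri 2068:Wed 2072:Mon 2076:Sat 2080:Thu 2084:Tue✓
Tuesday: 2000, 2028, 2056, 2084 → 4.

4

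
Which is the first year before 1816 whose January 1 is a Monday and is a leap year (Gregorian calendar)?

Jan 1 advances by 2 weekdays after a leap year and by 1 after a common year.
1816: Jan 1 is Monday (leap).
1815: Sunday
1814: Saturday
1813: Friday
1812: Wednesday (leap)
1811: Tuesday
1810: Monday
1809: Sunday
1808: Friday (leap)
1807: Thursday
1806: Wednesday
1805: Tuesday
1804: Sunday (leap)
1803: Saturday
1802: Friday
1801: Thursday
1800: Wednesday
1799: Tuesday
1798: Monday
1797: Sunday
1796: Friday (leap)
1795: Thursday
1794: Wednesday
1793: Tuesday
1792: Sunday (leap)
1791: Saturday
1790: Friday
1789: Thursday
1788: Tuesday (leap)
1787: Monday
1786: Sunday
1785: Saturday
1784: Thursday (leap)
1783: Wednesday
1782: Tuesday
1781: Monday
1780: Saturday (leap)
1779: Friday
1778: Thursday
1777: Wednesday
1776: Monday (leap)
1776 begins on a Monday and is a leap year.

1776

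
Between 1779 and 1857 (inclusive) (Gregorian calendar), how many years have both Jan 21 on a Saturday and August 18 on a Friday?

8

Check each year's weekday for Jan 21 and August 18:
  1779: Thu/Wed  1780: Fri/Fri  1781: Sun/Sat  1782: Mon/Sun  1783: Tue/Mon  1784: Wed/Wed  1785: Fri/Thu  1786: Sat/Fri ✓  1787: Sun/Sat  1788: Mon/Mon  1789: Wed/Tue  1790: Thu/Wed  1791: Fri/Thu  1792: Sat/Sat  …(51 more)…  1844: Sun/Sun  1845: Tue/Mon  1846: Wed/Tue  1847: Thu/Wed  1848: Fri/Fri  1849: Sun/Sat  1850: Mon/Sun  1851: Tue/Mon  1852: Wed/Wed  1853: Fri/Thu  1854: Sat/Fri ✓  1855: Sun/Sat  1856: Mon/Mon  1857: Wed/Tue
Both conditions hold in: 1786, 1797, 1809, 1815, 1826, 1837, 1843, 1854 — 8.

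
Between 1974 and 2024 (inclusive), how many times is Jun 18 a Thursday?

7

Track Jun 18's weekday year by year (advancing +1, or +2 across a Feb 29):
  1974: Tue  1975: Wed (+1)  1976: Fri (+2)  1977: Sat (+1)  1978: Sun (+1)
  1979: Mon (+1)  1980: Wed (+2)  1981: Thu (+1) ✓  1982: Fri (+1)  1983: Sat (+1)
  1984: Mon (+2)  1985: Tue (+1)  1986: Wed (+1)  1987: Thu (+1) ✓  … (23 more years) …
  2011: Sat (+1)  2012: Mon (+2)  2013: Tue (+1)  2014: Wed (+1)  2015: Thu (+1) ✓
  2016: Sat (+2)  2017: Sun (+1)  2018: Mon (+1)  2019: Tue (+1)  2020: Thu (+2) ✓
  2021: Fri (+1)  2022: Sat (+1)  2023: Sun (+1)  2024: Tue (+2)
Thursday years: 1981, 1987, 1992, 1998, 2009, 2015, 2020 — 7 in total.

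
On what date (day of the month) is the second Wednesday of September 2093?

September 1, 2093 is a Tuesday, so the first Wednesday is the 2nd.
The second Wednesday is 2 + 7 = 9.

9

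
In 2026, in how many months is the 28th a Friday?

1

Check the 28th of each month of 2026: Jan 28: Wed, Feb 28: Sat, Mar 28: Sat, Apr 28: Tue, May 28: Thu, Jun 28: Sun, Jul 28: Tue, Aug 28: Fri, Sep 28: Mon, Oct 28: Wed, Nov 28: Sat, Dec 28: Mon.
Friday occurs in August — 1 month.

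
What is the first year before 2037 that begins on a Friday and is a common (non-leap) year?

Jan 1 advances by 2 weekdays after a leap year and by 1 after a common year.
2037: Jan 1 is Thursday.
2036: Tuesday (leap)
2035: Monday
2034: Sunday
2033: Saturday
2032: Thursday (leap)
2031: Wednesday
2030: Tuesday
2029: Monday
2028: Saturday (leap)
2027: Friday
2027 begins on a Friday and is a common year.

2027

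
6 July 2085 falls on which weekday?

Friday

January 1, 2085 is a Monday.
July 6 is day 187 of the year, i.e. 186 days after Jan 1.
186 mod 7 = 4, so advance 4 weekdays from Monday: Friday.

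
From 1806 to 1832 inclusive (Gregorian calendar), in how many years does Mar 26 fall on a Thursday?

4

Track Mar 26's weekday year by year (advancing +1, or +2 across a Feb 29):
  1806: Wed  1807: Thu (+1) ✓  1808: Sat (+2)  1809: Sun (+1)  1810: Mon (+1)
  1811: Tue (+1)  1812: Thu (+2) ✓  1813: Fri (+1)  1814: Sat (+1)  1815: Sun (+1)
  1816: Tue (+2)  1817: Wed (+1)  1818: Thu (+1) ✓  1819: Fri (+1)  1820: Sun (+2)
  1821: Mon (+1)  1822: Tue (+1)  1823: Wed (+1)  1824: Fri (+2)  1825: Sat (+1)
  1826: Sun (+1)  1827: Mon (+1)  1828: Wed (+2)  1829: Thu (+1) ✓  1830: Fri (+1)
  1831: Sat (+1)  1832: Mon (+2)
Thursday years: 1807, 1812, 1818, 1829 — 4 in total.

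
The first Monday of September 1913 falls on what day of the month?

1

September 1, 1913 is a Monday, so the first Monday is the 1st.
The first Monday is 1 + 0 = 1.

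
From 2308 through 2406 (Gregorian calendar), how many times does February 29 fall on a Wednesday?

Leap years in 2308–2406: 25 of them.
Feb 29 weekday advances by 5 (mod 7) from one leap year to the next four years later (or differs when a century non-leap intervenes).
Leap-day weekdays: 2308:Sat 2312:Thu 2316:Tue 2320:Sun 2324:Fri 2328:Wed✓ 2332:Mon 2336:Sat 2340:Thu 2344:Tue 2348:Sun 2352:Fri 2356:Wed✓ 2360:Mon 2364:Sat 2368:Thu 2372:Tue 2376:Sun 2380:Fri 2384:Wed✓ 2388:Mon 2392:Sat 2396:Thu 2400:Tue 2404:Sun
Wednesday: 2328, 2356, 2384 → 3.

3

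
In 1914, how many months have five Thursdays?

A month of length L has five Thursdays iff its first Thursday is on day ≤ L−28 (so day 1–3 in a 31-day month, 1–2 in a 30-day month, day 1 in a leap February).
Checking each month of 1914: Jan starts Thu (31d) ✓; Feb starts Sun (28d); Mar starts Sun (31d); Apr starts Wed (30d) ✓; May starts Fri (31d); Jun starts Mon (30d); Jul starts Wed (31d) ✓; Aug starts Sat (31d); Sep starts Tue (30d); Oct starts Thu (31d) ✓; Nov starts Sun (30d); Dec starts Tue (31d) ✓.
Five-Thursday months: January, April, July, October, December → 5.

5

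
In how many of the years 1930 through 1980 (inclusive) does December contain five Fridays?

22

December has 31 days; it has five Fridays when Friday falls among the first (month-length − 28) days — i.e. when December 1 is one of Friday/Thursday/Wednesday.
December 1 by year: 1930:Mon 1931:Tue 1932:Thu✓ 1933:Fri✓ 1934:Sat 1935:Sun 1936:Tue 1937:Wed✓ 1938:Thu✓ 1939:Fri✓ 1940:Sun 1941:Mon 1942:Tue 1943:Wed✓ 1944:Fri✓ …(21 more)… 1966:Thu✓ 1967:Fri✓ 1968:Sun 1969:Mon 1970:Tue 1971:Wed✓ 1972:Fri✓ 1973:Sat 1974:Sun 1975:Mon 1976:Wed✓ 1977:Thu✓ 1978:Fri✓ 1979:Sat 1980:Mon
Years with five Fridays: 1932, 1933, 1937, 1938, 1939, 1943, 1944, 1948, 1949, 1950, 1954, 1955, 1960, 1961, 1965, 1966, 1967, 1971, 1972, 1976, 1977, 1978 → 22.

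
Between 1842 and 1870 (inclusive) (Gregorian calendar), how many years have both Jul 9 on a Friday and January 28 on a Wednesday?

Check each year's weekday for Jul 9 and January 28:
  1842: Sat/Fri  1843: Sun/Sat  1844: Tue/Sun  1845: Wed/Tue  1846: Thu/Wed  1847: Fri/Thu  1848: Sun/Fri  1849: Mon/Sun  1850: Tue/Mon  1851: Wed/Tue  1852: Fri/Wed ✓  1853: Sat/Fri  1854: Sun/Sat  1855: Mon/Sun  1856: Wed/Mon  1857: Thu/Wed  1858: Fri/Thu  1859: Sat/Fri  1860: Mon/Sat  1861: Tue/Mon  1862: Wed/Tue  1863: Thu/Wed  1864: Sat/Thu  1865: Sun/Sat  1866: Mon/Sun  1867: Tue/Mon  1868: Thu/Tue  1869: Fri/Thu  1870: Sat/Fri
Both conditions hold in: 1852 — 1.

1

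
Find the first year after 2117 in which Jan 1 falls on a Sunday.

2119

Jan 1 advances by 2 weekdays after a leap year and by 1 after a common year.
2117: Jan 1 is Friday.
2118: Saturday
2119: Sunday
2119 begins on a Sunday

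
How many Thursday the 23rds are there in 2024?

1

Check the 23rd of each month of 2024: Jan 23: Tue, Feb 23: Fri, Mar 23: Sat, Apr 23: Tue, May 23: Thu, Jun 23: Sun, Jul 23: Tue, Aug 23: Fri, Sep 23: Mon, Oct 23: Wed, Nov 23: Sat, Dec 23: Mon.
Thursday occurs in May — 1 month.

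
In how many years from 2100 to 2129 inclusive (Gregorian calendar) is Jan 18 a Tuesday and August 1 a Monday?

4

Check each year's weekday for Jan 18 and August 1:
  2100: Mon/Sun  2101: Tue/Mon ✓  2102: Wed/Tue  2103: Thu/Wed  2104: Fri/Fri  2105: Sun/Sat  2106: Mon/Sun  2107: Tue/Mon ✓  2108: Wed/Wed  2109: Fri/Thu  2110: Sat/Fri  2111: Sun/Sat  2112: Mon/Mon  2113: Wed/Tue  2114: Thu/Wed  2115: Fri/Thu  2116: Sat/Sat  2117: Mon/Sun  2118: Tue/Mon ✓  2119: Wed/Tue  2120: Thu/Thu  2121: Sat/Fri  2122: Sun/Sat  2123: Mon/Sun  2124: Tue/Tue  2125: Thu/Wed  2126: Fri/Thu  2127: Sat/Fri  2128: Sun/Sun  2129: Tue/Mon ✓
Both conditions hold in: 2101, 2107, 2118, 2129 — 4.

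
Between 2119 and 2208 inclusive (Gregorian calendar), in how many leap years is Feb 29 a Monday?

4

Leap years in 2119–2208: 22 of them.
Feb 29 weekday advances by 5 (mod 7) from one leap year to the next four years later (or differs when a century non-leap intervenes).
Leap-day weekdays: 2120:Thu 2124:Tue 2128:Sun 2132:Fri 2136:Wed 2140:Mon✓ 2144:Sat 2148:Thu 2152:Tue 2156:Sun 2160:Fri 2164:Wed 2168:Mon✓ 2172:Sat 2176:Thu 2180:Tue 2184:Sun 2188:Fri 2192:Wed 2196:Mon✓ 2204:Wed 2208:Mon✓
Monday: 2140, 2168, 2196, 2208 → 4.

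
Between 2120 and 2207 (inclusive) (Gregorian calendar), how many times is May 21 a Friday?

Track May 21's weekday year by year (advancing +1, or +2 across a Feb 29):
  2120: Tue  2121: Wed (+1)  2122: Thu (+1)  2123: Fri (+1) ✓  2124: Sun (+2)
  2125: Mon (+1)  2126: Tue (+1)  2127: Wed (+1)  2128: Fri (+2) ✓  2129: Sat (+1)
  2130: Sun (+1)  2131: Mon (+1)  2132: Wed (+2)  2133: Thu (+1)  … (60 more years) …
  2194: Wed (+1)  2195: Thu (+1)  2196: Sat (+2)  2197: Sun (+1)  2198: Mon (+1)
  2199: Tue (+1)  2200: Wed (+1)  2201: Thu (+1)  2202: Fri (+1) ✓  2203: Sat (+1)
  2204: Mon (+2)  2205: Tue (+1)  2206: Wed (+1)  2207: Thu (+1)
Friday years: 2123, 2128, 2134, 2145, 2151, 2156, 2162, 2173, 2179, 2184, 2190, 2202 — 12 in total.

12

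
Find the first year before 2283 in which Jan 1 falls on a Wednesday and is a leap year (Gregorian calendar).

2268

Jan 1 advances by 2 weekdays after a leap year and by 1 after a common year.
2283: Jan 1 is Monday.
2282: Sunday
2281: Saturday
2280: Thursday (leap)
2279: Wednesday
2278: Tuesday
2277: Monday
2276: Saturday (leap)
2275: Friday
2274: Thursday
2273: Wednesday
2272: Monday (leap)
2271: Sunday
2270: Saturday
2269: Friday
2268: Wednesday (leap)
2268 begins on a Wednesday and is a leap year.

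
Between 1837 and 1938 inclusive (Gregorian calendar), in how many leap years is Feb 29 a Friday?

3

Leap years in 1837–1938: 24 of them.
Feb 29 weekday advances by 5 (mod 7) from one leap year to the next four years later (or differs when a century non-leap intervenes).
Leap-day weekdays: 1840:Sat 1844:Thu 1848:Tue 1852:Sun 1856:Fri✓ 1860:Wed 1864:Mon 1868:Sat 1872:Thu 1876:Tue 1880:Sun 1884:Fri✓ 1888:Wed 1892:Mon 1896:Sat 1904:Mon 1908:Sat 1912:Thu 1916:Tue 1920:Sun 1924:Fri✓ 1928:Wed 1932:Mon 1936:Sat
Friday: 1856, 1884, 1924 → 3.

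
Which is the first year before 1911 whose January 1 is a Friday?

Jan 1 advances by 2 weekdays after a leap year and by 1 after a common year.
1911: Jan 1 is Sunday.
1910: Saturday
1909: Friday
1909 begins on a Friday

1909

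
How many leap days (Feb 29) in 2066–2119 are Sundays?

Leap years in 2066–2119: 12 of them.
Feb 29 weekday advances by 5 (mod 7) from one leap year to the next four years later (or differs when a century non-leap intervenes).
Leap-day weekdays: 2068:Wed 2072:Mon 2076:Sat 2080:Thu 2084:Tue 2088:Sun✓ 2092:Fri 2096:Wed 2104:Fri 2108:Wed 2112:Mon 2116:Sat
Sunday: 2088 → 1.

1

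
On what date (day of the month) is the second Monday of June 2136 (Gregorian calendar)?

June 1, 2136 is a Friday, so the first Monday is the 4th.
The second Monday is 4 + 7 = 11.

11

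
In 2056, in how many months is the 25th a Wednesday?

Check the 25th of each month of 2056: Jan 25: Tue, Feb 25: Fri, Mar 25: Sat, Apr 25: Tue, May 25: Thu, Jun 25: Sun, Jul 25: Tue, Aug 25: Fri, Sep 25: Mon, Oct 25: Wed, Nov 25: Sat, Dec 25: Mon.
Wednesday occurs in October — 1 month.

1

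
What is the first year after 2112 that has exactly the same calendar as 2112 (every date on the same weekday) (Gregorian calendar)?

2140

Two years share a calendar iff Jan 1 falls on the same weekday and both are leap or both are common. 2112: Jan 1 is Friday, leap year.
2113: Jan 1 Sunday, common
2114: Jan 1 Monday, common
2115: Jan 1 Tuesday, common
2116: Jan 1 Wednesday, leap
2117: Jan 1 Friday, common
2118: Jan 1 Saturday, common
2119: Jan 1 Sunday, common
2120: Jan 1 Monday, leap
2121: Jan 1 Wednesday, common
2122: Jan 1 Thursday, common
2123: Jan 1 Friday, common
2124: Jan 1 Saturday, leap
2125: Jan 1 Monday, common
2126: Jan 1 Tuesday, common
2127: Jan 1 Wednesday, common
2128: Jan 1 Thursday, leap
2129: Jan 1 Saturday, common
2130: Jan 1 Sunday, common
2131: Jan 1 Monday, common
2132: Jan 1 Tuesday, leap
2133: Jan 1 Thursday, common
2134: Jan 1 Friday, common
2135: Jan 1 Saturday, common
2136: Jan 1 Sunday, leap
2137: Jan 1 Tuesday, common
2138: Jan 1 Wednesday, common
2139: Jan 1 Thursday, common
2140: Jan 1 Friday, leap
2140 matches on both conditions.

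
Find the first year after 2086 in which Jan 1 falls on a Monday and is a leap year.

2120

Jan 1 advances by 2 weekdays after a leap year and by 1 after a common year.
2086: Jan 1 is Tuesday.
2087: Wednesday
2088: Thursday (leap)
2089: Saturday
2090: Sunday
2091: Monday
2092: Tuesday (leap)
2093: Thursday
2094: Friday
2095: Saturday
2096: Sunday (leap)
2097: Tuesday
2098: Wednesday
2099: Thursday
2100: Friday
2101: Saturday
2102: Sunday
2103: Monday
2104: Tuesday (leap)
2105: Thursday
2106: Friday
2107: Saturday
2108: Sunday (leap)
2109: Tuesday
2110: Wednesday
2111: Thursday
2112: Friday (leap)
2113: Sunday
2114: Monday
2115: Tuesday
2116: Wednesday (leap)
2117: Friday
2118: Saturday
2119: Sunday
2120: Monday (leap)
2120 begins on a Monday and is a leap year.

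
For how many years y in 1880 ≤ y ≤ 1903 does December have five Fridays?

December has 31 days; it has five Fridays when Friday falls among the first (month-length − 28) days — i.e. when December 1 is one of Friday/Thursday/Wednesday.
December 1 by year: 1880:Wed✓ 1881:Thu✓ 1882:Fri✓ 1883:Sat 1884:Mon 1885:Tue 1886:Wed✓ 1887:Thu✓ 1888:Sat 1889:Sun 1890:Mon 1891:Tue 1892:Thu✓ 1893:Fri✓ 1894:Sat 1895:Sun 1896:Tue 1897:Wed✓ 1898:Thu✓ 1899:Fri✓ 1900:Sat 1901:Sun 1902:Mon 1903:Tue
Years with five Fridays: 1880, 1881, 1882, 1886, 1887, 1892, 1893, 1897, 1898, 1899 → 10.

10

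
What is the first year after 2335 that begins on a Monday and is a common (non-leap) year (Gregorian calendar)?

Jan 1 advances by 2 weekdays after a leap year and by 1 after a common year.
2335: Jan 1 is Tuesday.
2336: Wednesday (leap)
2337: Friday
2338: Saturday
2339: Sunday
2340: Monday (leap)
2341: Wednesday
2342: Thursday
2343: Friday
2344: Saturday (leap)
2345: Monday
2345 begins on a Monday and is a common year.

2345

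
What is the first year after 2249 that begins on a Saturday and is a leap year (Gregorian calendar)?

2276

Jan 1 advances by 2 weekdays after a leap year and by 1 after a common year.
2249: Jan 1 is Monday.
2250: Tuesday
2251: Wednesday
2252: Thursday (leap)
2253: Saturday
2254: Sunday
2255: Monday
2256: Tuesday (leap)
2257: Thursday
2258: Friday
2259: Saturday
2260: Sunday (leap)
2261: Tuesday
2262: Wednesday
2263: Thursday
2264: Friday (leap)
2265: Sunday
2266: Monday
2267: Tuesday
2268: Wednesday (leap)
2269: Friday
2270: Saturday
2271: Sunday
2272: Monday (leap)
2273: Wednesday
2274: Thursday
2275: Friday
2276: Saturday (leap)
2276 begins on a Saturday and is a leap year.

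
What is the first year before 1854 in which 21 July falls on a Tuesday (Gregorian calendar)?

From one year to the next, a fixed date's weekday advances by 1, or by 2 when a Feb 29 lies between the two dates.
1854: July 21 is Friday.
1853: Thursday (−1)
1852: Wednesday (−1)
1851: Monday (−2)
1850: Sunday (−1)
1849: Saturday (−1)
1848: Friday (−1)
1847: Wednesday (−2)
1846: Tuesday (−1)
21 July falls on a Tuesday in 1846.

1846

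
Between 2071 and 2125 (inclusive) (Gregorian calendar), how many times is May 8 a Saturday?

8

Track May 8's weekday year by year (advancing +1, or +2 across a Feb 29):
  2071: Fri  2072: Sun (+2)  2073: Mon (+1)  2074: Tue (+1)  2075: Wed (+1)
  2076: Fri (+2)  2077: Sat (+1) ✓  2078: Sun (+1)  2079: Mon (+1)  2080: Wed (+2)
  2081: Thu (+1)  2082: Fri (+1)  2083: Sat (+1) ✓  2084: Mon (+2)  … (27 more years) …
  2112: Sun (+2)  2113: Mon (+1)  2114: Tue (+1)  2115: Wed (+1)  2116: Fri (+2)
  2117: Sat (+1) ✓  2118: Sun (+1)  2119: Mon (+1)  2120: Wed (+2)  2121: Thu (+1)
  2122: Fri (+1)  2123: Sat (+1) ✓  2124: Mon (+2)  2125: Tue (+1)
Saturday years: 2077, 2083, 2088, 2094, 2100, 2106, 2117, 2123 — 8 in total.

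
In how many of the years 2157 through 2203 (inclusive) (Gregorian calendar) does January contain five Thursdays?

20

January has 31 days; it has five Thursdays when Thursday falls among the first (month-length − 28) days — i.e. when January 1 is one of Thursday/Wednesday/Tuesday.
January 1 by year: 2157:Sat 2158:Sun 2159:Mon 2160:Tue✓ 2161:Thu✓ 2162:Fri 2163:Sat 2164:Sun 2165:Tue✓ 2166:Wed✓ 2167:Thu✓ 2168:Fri 2169:Sun 2170:Mon 2171:Tue✓ …(17 more)… 2189:Thu✓ 2190:Fri 2191:Sat 2192:Sun 2193:Tue✓ 2194:Wed✓ 2195:Thu✓ 2196:Fri 2197:Sun 2198:Mon 2199:Tue✓ 2200:Wed✓ 2201:Thu✓ 2202:Fri 2203:Sat
Years with five Thursdays: 2160, 2161, 2165, 2166, 2167, 2171, 2172, 2177, 2178, 2182, 2183, 2184, 2188, 2189, 2193, 2194, 2195, 2199, 2200, 2201 → 20.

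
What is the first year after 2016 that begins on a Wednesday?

Jan 1 advances by 2 weekdays after a leap year and by 1 after a common year.
2016: Jan 1 is Friday (leap).
2017: Sunday
2018: Monday
2019: Tuesday
2020: Wednesday (leap)
2020 begins on a Wednesday

2020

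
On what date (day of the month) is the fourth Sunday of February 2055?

February 1, 2055 is a Monday, so the first Sunday is the 7th.
The fourth Sunday is 7 + 21 = 28.

28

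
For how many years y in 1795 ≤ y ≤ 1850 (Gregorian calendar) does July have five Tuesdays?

July has 31 days; it has five Tuesdays when Tuesday falls among the first (month-length − 28) days — i.e. when July 1 is one of Tuesday/Monday/Sunday.
July 1 by year: 1795:Wed 1796:Fri 1797:Sat 1798:Sun✓ 1799:Mon✓ 1800:Tue✓ 1801:Wed 1802:Thu 1803:Fri 1804:Sun✓ 1805:Mon✓ 1806:Tue✓ 1807:Wed 1808:Fri 1809:Sat …(26 more)… 1836:Fri 1837:Sat 1838:Sun✓ 1839:Mon✓ 1840:Wed 1841:Thu 1842:Fri 1843:Sat 1844:Mon✓ 1845:Tue✓ 1846:Wed 1847:Thu 1848:Sat 1849:Sun✓ 1850:Mon✓
Years with five Tuesdays: 1798, 1799, 1800, 1804, 1805, 1806, 1810, 1811, 1816, 1817, 1821, 1822, 1823, 1827, 1828, 1832, 1833, 1834, 1838, 1839, 1844, 1845, 1849, 1850 → 24.

24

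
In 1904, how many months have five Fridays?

A month of length L has five Fridays iff its first Friday is on day ≤ L−28 (so day 1–3 in a 31-day month, 1–2 in a 30-day month, day 1 in a leap February).
Checking each month of 1904: Jan starts Fri (31d) ✓; Feb starts Mon (29d); Mar starts Tue (31d); Apr starts Fri (30d) ✓; May starts Sun (31d); Jun starts Wed (30d); Jul starts Fri (31d) ✓; Aug starts Mon (31d); Sep starts Thu (30d) ✓; Oct starts Sat (31d); Nov starts Tue (30d); Dec starts Thu (31d) ✓.
Five-Friday months: January, April, July, September, December → 5.

5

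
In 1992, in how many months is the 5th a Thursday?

2

Check the 5th of each month of 1992: Jan 5: Sun, Feb 5: Wed, Mar 5: Thu, Apr 5: Sun, May 5: Tue, Jun 5: Fri, Jul 5: Sun, Aug 5: Wed, Sep 5: Sat, Oct 5: Mon, Nov 5: Thu, Dec 5: Sat.
Thursday occurs in March, November — 2 months.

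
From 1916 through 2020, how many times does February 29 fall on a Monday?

Leap years in 1916–2020: 27 of them.
Feb 29 weekday advances by 5 (mod 7) from one leap year to the next four years later (or differs when a century non-leap intervenes).
Leap-day weekdays: 1916:Tue 1920:Sun 1924:Fri 1928:Wed 1932:Mon✓ 1936:Sat 1940:Thu 1944:Tue 1948:Sun 1952:Fri 1956:Wed 1960:Mon✓ 1964:Sat 1968:Thu 1972:Tue 1976:Sun 1980:Fri 1984:Wed 1988:Mon✓ 1992:Sat 1996:Thu 2000:Tue 2004:Sun 2008:Fri 2012:Wed 2016:Mon✓ 2020:Sat
Monday: 1932, 1960, 1988, 2016 → 4.

4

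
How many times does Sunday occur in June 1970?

June 1970 has 30 days and begins on Monday.
The first Sunday is June 7.
Sundays fall on 7, 14, 21, 28 — that's 4.

4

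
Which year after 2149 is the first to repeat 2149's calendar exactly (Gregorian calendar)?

2155

Two years share a calendar iff Jan 1 falls on the same weekday and both are leap or both are common. 2149: Jan 1 is Wednesday, common year.
2150: Jan 1 Thursday, common
2151: Jan 1 Friday, common
2152: Jan 1 Saturday, leap
2153: Jan 1 Monday, common
2154: Jan 1 Tuesday, common
2155: Jan 1 Wednesday, common
2155 matches on both conditions.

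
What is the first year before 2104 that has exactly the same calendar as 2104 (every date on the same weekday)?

2092

Two years share a calendar iff Jan 1 falls on the same weekday and both are leap or both are common. 2104: Jan 1 is Tuesday, leap year.
2103: Jan 1 Monday, common
2102: Jan 1 Sunday, common
2101: Jan 1 Saturday, common
2100: Jan 1 Friday, common
2099: Jan 1 Thursday, common
2098: Jan 1 Wednesday, common
2097: Jan 1 Tuesday, common
2096: Jan 1 Sunday, leap
2095: Jan 1 Saturday, common
2094: Jan 1 Friday, common
2093: Jan 1 Thursday, common
2092: Jan 1 Tuesday, leap
2092 matches on both conditions.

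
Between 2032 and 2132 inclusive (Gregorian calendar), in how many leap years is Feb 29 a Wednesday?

4

Leap years in 2032–2132: 25 of them.
Feb 29 weekday advances by 5 (mod 7) from one leap year to the next four years later (or differs when a century non-leap intervenes).
Leap-day weekdays: 2032:Sun 2036:Fri 2040:Wed✓ 2044:Mon 2048:Sat 2052:Thu 2056:Tue 2060:Sun 2064:Fri 2068:Wed✓ 2072:Mon 2076:Sat 2080:Thu 2084:Tue 2088:Sun 2092:Fri 2096:Wed✓ 2104:Fri 2108:Wed✓ 2112:Mon 2116:Sat 2120:Thu 2124:Tue 2128:Sun 2132:Fri
Wednesday: 2040, 2068, 2096, 2108 → 4.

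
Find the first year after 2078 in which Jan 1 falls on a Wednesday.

Jan 1 advances by 2 weekdays after a leap year and by 1 after a common year.
2078: Jan 1 is Saturday.
2079: Sunday
2080: Monday (leap)
2081: Wednesday
2081 begins on a Wednesday

2081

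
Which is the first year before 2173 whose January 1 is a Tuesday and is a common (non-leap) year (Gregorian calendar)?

2171

Jan 1 advances by 2 weekdays after a leap year and by 1 after a common year.
2173: Jan 1 is Friday.
2172: Wednesday (leap)
2171: Tuesday
2171 begins on a Tuesday and is a common year.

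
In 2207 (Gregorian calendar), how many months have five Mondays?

A month of length L has five Mondays iff its first Monday is on day ≤ L−28 (so day 1–3 in a 31-day month, 1–2 in a 30-day month, day 1 in a leap February).
Checking each month of 2207: Jan starts Thu (31d); Feb starts Sun (28d); Mar starts Sun (31d) ✓; Apr starts Wed (30d); May starts Fri (31d); Jun starts Mon (30d) ✓; Jul starts Wed (31d); Aug starts Sat (31d) ✓; Sep starts Tue (30d); Oct starts Thu (31d); Nov starts Sun (30d) ✓; Dec starts Tue (31d).
Five-Monday months: March, June, August, November → 4.

4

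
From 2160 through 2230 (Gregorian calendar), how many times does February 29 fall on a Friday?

3

Leap years in 2160–2230: 17 of them.
Feb 29 weekday advances by 5 (mod 7) from one leap year to the next four years later (or differs when a century non-leap intervenes).
Leap-day weekdays: 2160:Fri✓ 2164:Wed 2168:Mon 2172:Sat 2176:Thu 2180:Tue 2184:Sun 2188:Fri✓ 2192:Wed 2196:Mon 2204:Wed 2208:Mon 2212:Sat 2216:Thu 2220:Tue 2224:Sun 2228:Fri✓
Friday: 2160, 2188, 2228 → 3.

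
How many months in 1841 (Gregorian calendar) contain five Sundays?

A month of length L has five Sundays iff its first Sunday is on day ≤ L−28 (so day 1–3 in a 31-day month, 1–2 in a 30-day month, day 1 in a leap February).
Checking each month of 1841: Jan starts Fri (31d) ✓; Feb starts Mon (28d); Mar starts Mon (31d); Apr starts Thu (30d); May starts Sat (31d) ✓; Jun starts Tue (30d); Jul starts Thu (31d); Aug starts Sun (31d) ✓; Sep starts Wed (30d); Oct starts Fri (31d) ✓; Nov starts Mon (30d); Dec starts Wed (31d).
Five-Sunday months: January, May, August, October → 4.

4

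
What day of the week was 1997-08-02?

Saturday

January 1, 1997 is a Wednesday.
August 2 is day 214 of the year, i.e. 213 days after Jan 1.
213 mod 7 = 3, so advance 3 weekdays from Wednesday: Saturday.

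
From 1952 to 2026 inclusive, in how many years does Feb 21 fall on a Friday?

11

Track Feb 21's weekday year by year (advancing +1, or +2 across a Feb 29):
  1952: Thu  1953: Sat (+2)  1954: Sun (+1)  1955: Mon (+1)  1956: Tue (+1)
  1957: Thu (+2)  1958: Fri (+1) ✓  1959: Sat (+1)  1960: Sun (+1)  1961: Tue (+2)
  1962: Wed (+1)  1963: Thu (+1)  1964: Fri (+1) ✓  1965: Sun (+2)  … (47 more years) …
  2013: Thu (+2)  2014: Fri (+1) ✓  2015: Sat (+1)  2016: Sun (+1)  2017: Tue (+2)
  2018: Wed (+1)  2019: Thu (+1)  2020: Fri (+1) ✓  2021: Sun (+2)  2022: Mon (+1)
  2023: Tue (+1)  2024: Wed (+1)  2025: Fri (+2) ✓  2026: Sat (+1)
Friday years: 1958, 1964, 1969, 1975, 1986, 1992, 1997, 2003, 2014, 2020, 2025 — 11 in total.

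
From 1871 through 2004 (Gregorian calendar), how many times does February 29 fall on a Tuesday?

Leap years in 1871–2004: 33 of them.
Feb 29 weekday advances by 5 (mod 7) from one leap year to the next four years later (or differs when a century non-leap intervenes).
Leap-day weekdays: 1872:Thu 1876:Tue✓ 1880:Sun 1884:Fri 1888:Wed 1892:Mon 1896:Sat 1904:Mon 1908:Sat 1912:Thu 1916:Tue✓ 1920:Sun 1924:Fri …(7 more)… 1956:Wed 1960:Mon 1964:Sat 1968:Thu 1972:Tue✓ 1976:Sun 1980:Fri 1984:Wed 1988:Mon 1992:Sat 1996:Thu 2000:Tue✓ 2004:Sun
Tuesday: 1876, 1916, 1944, 1972, 2000 → 5.

5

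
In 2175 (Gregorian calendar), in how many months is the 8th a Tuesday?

1

Check the 8th of each month of 2175: Jan 8: Sun, Feb 8: Wed, Mar 8: Wed, Apr 8: Sat, May 8: Mon, Jun 8: Thu, Jul 8: Sat, Aug 8: Tue, Sep 8: Fri, Oct 8: Sun, Nov 8: Wed, Dec 8: Fri.
Tuesday occurs in August — 1 month.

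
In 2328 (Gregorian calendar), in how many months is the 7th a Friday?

Check the 7th of each month of 2328: Jan 7: Sat, Feb 7: Tue, Mar 7: Wed, Apr 7: Sat, May 7: Mon, Jun 7: Thu, Jul 7: Sat, Aug 7: Tue, Sep 7: Fri, Oct 7: Sun, Nov 7: Wed, Dec 7: Fri.
Friday occurs in September, December — 2 months.

2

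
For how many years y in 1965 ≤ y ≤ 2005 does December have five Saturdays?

December has 31 days; it has five Saturdays when Saturday falls among the first (month-length − 28) days — i.e. when December 1 is one of Saturday/Friday/Thursday.
December 1 by year: 1965:Wed 1966:Thu✓ 1967:Fri✓ 1968:Sun 1969:Mon 1970:Tue 1971:Wed 1972:Fri✓ 1973:Sat✓ 1974:Sun 1975:Mon 1976:Wed 1977:Thu✓ 1978:Fri✓ 1979:Sat✓ …(11 more)… 1991:Sun 1992:Tue 1993:Wed 1994:Thu✓ 1995:Fri✓ 1996:Sun 1997:Mon 1998:Tue 1999:Wed 2000:Fri✓ 2001:Sat✓ 2002:Sun 2003:Mon 2004:Wed 2005:Thu✓
Years with five Saturdays: 1966, 1967, 1972, 1973, 1977, 1978, 1979, 1983, 1984, 1988, 1989, 1990, 1994, 1995, 2000, 2001, 2005 → 17.

17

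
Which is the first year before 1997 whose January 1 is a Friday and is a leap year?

1988

Jan 1 advances by 2 weekdays after a leap year and by 1 after a common year.
1997: Jan 1 is Wednesday.
1996: Monday (leap)
1995: Sunday
1994: Saturday
1993: Friday
1992: Wednesday (leap)
1991: Tuesday
1990: Monday
1989: Sunday
1988: Friday (leap)
1988 begins on a Friday and is a leap year.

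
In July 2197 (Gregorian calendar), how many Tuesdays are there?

July 2197 has 31 days and begins on Saturday.
The first Tuesday is July 4.
Tuesdays fall on 4, 11, 18, 25 — that's 4.

4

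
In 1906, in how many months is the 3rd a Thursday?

Check the 3rd of each month of 1906: Jan 3: Wed, Feb 3: Sat, Mar 3: Sat, Apr 3: Tue, May 3: Thu, Jun 3: Sun, Jul 3: Tue, Aug 3: Fri, Sep 3: Mon, Oct 3: Wed, Nov 3: Sat, Dec 3: Mon.
Thursday occurs in May — 1 month.

1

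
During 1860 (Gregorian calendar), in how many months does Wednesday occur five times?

A month of length L has five Wednesdays iff its first Wednesday is on day ≤ L−28 (so day 1–3 in a 31-day month, 1–2 in a 30-day month, day 1 in a leap February).
Checking each month of 1860: Jan starts Sun (31d); Feb starts Wed (29d) ✓; Mar starts Thu (31d); Apr starts Sun (30d); May starts Tue (31d) ✓; Jun starts Fri (30d); Jul starts Sun (31d); Aug starts Wed (31d) ✓; Sep starts Sat (30d); Oct starts Mon (31d) ✓; Nov starts Thu (30d); Dec starts Sat (31d).
Five-Wednesday months: February, May, August, October → 4.

4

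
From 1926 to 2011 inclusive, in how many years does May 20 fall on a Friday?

13

Track May 20's weekday year by year (advancing +1, or +2 across a Feb 29):
  1926: Thu  1927: Fri (+1) ✓  1928: Sun (+2)  1929: Mon (+1)  1930: Tue (+1)
  1931: Wed (+1)  1932: Fri (+2) ✓  1933: Sat (+1)  1934: Sun (+1)  1935: Mon (+1)
  1936: Wed (+2)  1937: Thu (+1)  1938: Fri (+1) ✓  1939: Sat (+1)  … (58 more years) …
  1998: Wed (+1)  1999: Thu (+1)  2000: Sat (+2)  2001: Sun (+1)  2002: Mon (+1)
  2003: Tue (+1)  2004: Thu (+2)  2005: Fri (+1) ✓  2006: Sat (+1)  2007: Sun (+1)
  2008: Tue (+2)  2009: Wed (+1)  2010: Thu (+1)  2011: Fri (+1) ✓
Friday years: 1927, 1932, 1938, 1949, 1955, 1960, 1966, 1977, 1983, 1988, 1994, 2005, 2011 — 13 in total.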